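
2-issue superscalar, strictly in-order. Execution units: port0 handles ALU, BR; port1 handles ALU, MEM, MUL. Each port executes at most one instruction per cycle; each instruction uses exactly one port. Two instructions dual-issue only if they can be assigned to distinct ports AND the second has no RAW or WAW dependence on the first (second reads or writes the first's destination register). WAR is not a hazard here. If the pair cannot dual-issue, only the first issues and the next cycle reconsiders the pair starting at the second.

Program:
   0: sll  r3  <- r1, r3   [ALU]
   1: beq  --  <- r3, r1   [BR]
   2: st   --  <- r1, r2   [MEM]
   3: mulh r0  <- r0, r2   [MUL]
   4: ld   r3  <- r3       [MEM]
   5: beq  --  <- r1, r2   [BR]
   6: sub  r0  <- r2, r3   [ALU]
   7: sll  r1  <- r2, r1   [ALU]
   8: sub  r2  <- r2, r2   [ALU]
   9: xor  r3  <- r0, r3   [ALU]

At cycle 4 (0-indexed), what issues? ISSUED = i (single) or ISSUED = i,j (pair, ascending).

0. sll @i0  | RAW r3
1. beq st @i1+i2  | dual
2. mulh @i3  | no-port MUL/MEM
3. ld beq @i4+i5  | dual
4. sub sll @i6+i7  | dual
5. sub xor @i8+i9  | dual

ISSUED = 6,7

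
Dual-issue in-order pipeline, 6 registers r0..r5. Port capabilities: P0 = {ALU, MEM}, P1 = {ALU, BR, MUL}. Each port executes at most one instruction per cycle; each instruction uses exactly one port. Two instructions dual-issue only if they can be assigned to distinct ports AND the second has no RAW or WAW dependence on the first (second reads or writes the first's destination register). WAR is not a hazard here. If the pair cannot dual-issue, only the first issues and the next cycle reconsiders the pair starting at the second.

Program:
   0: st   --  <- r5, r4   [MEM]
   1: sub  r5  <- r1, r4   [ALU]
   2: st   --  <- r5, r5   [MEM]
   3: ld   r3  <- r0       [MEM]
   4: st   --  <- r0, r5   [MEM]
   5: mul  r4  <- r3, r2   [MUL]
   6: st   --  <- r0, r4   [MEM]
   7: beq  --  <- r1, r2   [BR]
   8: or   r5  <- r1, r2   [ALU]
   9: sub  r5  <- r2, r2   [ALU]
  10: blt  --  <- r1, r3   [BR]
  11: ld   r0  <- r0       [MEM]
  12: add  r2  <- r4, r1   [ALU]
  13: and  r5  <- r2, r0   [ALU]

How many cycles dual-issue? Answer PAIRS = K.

PAIRS = 5

#0 head=0: st.MEM+sub.ALU i0+i1 pair
#1 head=2: st.MEM i2 no-port MEM/MEM
#2 head=3: ld.MEM i3 no-port MEM/MEM
#3 head=4: st.MEM+mul.MUL i4+i5 pair
#4 head=6: st.MEM+beq.BR i6+i7 pair
#5 head=8: or.ALU i8 WAW r5
#6 head=9: sub.ALU+blt.BR i9+i10 pair
#7 head=11: ld.MEM+add.ALU i11+i12 pair
#8 head=13: and.ALU i13 tail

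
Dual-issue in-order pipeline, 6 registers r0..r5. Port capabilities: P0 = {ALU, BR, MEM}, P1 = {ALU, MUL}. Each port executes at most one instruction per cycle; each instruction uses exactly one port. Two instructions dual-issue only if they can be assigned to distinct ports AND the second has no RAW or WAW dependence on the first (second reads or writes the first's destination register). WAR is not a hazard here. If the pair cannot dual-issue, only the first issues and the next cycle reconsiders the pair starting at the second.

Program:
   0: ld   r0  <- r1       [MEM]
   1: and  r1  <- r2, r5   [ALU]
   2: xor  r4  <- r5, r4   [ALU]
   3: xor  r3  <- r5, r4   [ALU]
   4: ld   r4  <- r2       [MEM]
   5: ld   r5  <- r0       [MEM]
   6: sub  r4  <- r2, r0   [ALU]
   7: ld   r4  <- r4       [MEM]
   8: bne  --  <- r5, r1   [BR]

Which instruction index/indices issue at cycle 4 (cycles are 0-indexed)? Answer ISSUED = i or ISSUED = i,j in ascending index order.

0. ld and @i0&i1  | 2-wide
1. xor @i2  | RAW r4
2. xor ld @i3&i4  | 2-wide
3. ld sub @i5&i6  | 2-wide
4. ld @i7  | no-port MEM/BR
5. bne @i8  | tail

ISSUED = 7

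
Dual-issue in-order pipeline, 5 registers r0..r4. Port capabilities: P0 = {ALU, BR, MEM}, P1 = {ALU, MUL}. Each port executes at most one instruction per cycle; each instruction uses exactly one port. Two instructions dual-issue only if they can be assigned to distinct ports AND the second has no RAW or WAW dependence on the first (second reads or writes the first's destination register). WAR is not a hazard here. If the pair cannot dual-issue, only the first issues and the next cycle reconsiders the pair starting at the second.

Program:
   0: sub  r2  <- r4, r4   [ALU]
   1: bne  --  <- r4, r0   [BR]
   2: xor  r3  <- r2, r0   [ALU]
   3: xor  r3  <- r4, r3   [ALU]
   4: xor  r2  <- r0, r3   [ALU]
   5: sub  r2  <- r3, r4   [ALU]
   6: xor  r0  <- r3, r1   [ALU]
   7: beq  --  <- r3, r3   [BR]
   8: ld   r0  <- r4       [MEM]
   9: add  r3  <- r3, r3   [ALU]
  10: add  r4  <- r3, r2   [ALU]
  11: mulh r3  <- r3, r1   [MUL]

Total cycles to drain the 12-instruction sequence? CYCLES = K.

CYCLES = 8

c0: i0+i1 sub+bne  dual
c1: i2 xor  RAW+WAW r3
c2: i3 xor  RAW r3
c3: i4 xor  WAW r2
c4: i5+i6 sub+xor  dual
c5: i7 beq  no-port BR/MEM
c6: i8+i9 ld+add  dual
c7: i10+i11 add+mulh  dual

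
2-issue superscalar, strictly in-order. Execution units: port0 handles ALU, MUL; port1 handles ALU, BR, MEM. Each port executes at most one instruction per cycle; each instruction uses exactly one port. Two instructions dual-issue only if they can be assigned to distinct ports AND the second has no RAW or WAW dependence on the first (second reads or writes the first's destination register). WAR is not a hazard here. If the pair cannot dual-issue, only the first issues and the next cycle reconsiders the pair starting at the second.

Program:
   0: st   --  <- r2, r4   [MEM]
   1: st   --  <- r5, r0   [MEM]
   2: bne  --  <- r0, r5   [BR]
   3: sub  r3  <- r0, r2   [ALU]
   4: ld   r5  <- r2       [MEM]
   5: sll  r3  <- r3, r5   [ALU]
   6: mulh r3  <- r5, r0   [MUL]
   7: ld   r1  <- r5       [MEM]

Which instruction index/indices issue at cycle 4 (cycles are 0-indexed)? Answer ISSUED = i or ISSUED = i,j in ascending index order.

ISSUED = 5

t=0 i0:st.MEM ; no-port MEM/MEM
t=1 i1:st.MEM ; no-port MEM/BR
t=2 i2,i3:bne.BR+sub.ALU ; 2-wide
t=3 i4:ld.MEM ; RAW r5
t=4 i5:sll.ALU ; WAW r3
t=5 i6,i7:mulh.MUL+ld.MEM ; 2-wide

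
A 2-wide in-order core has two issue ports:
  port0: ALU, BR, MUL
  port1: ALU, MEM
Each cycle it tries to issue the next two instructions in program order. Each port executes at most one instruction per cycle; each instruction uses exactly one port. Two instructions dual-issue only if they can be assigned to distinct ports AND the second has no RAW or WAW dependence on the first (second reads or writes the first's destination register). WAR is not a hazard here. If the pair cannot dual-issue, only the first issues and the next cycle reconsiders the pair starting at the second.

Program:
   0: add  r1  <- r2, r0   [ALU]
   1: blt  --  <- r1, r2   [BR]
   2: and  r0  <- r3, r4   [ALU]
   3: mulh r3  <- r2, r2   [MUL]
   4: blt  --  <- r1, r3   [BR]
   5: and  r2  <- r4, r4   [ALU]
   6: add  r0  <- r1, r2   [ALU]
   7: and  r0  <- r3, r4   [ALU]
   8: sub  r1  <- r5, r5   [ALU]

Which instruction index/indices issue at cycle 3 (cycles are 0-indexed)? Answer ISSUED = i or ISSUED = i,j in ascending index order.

ISSUED = 4,5

  cy0 -> i0 (add) RAW r1
  cy1 -> i1/i2 (blt;and) 2-wide
  cy2 -> i3 (mulh) no-port MUL/BR
  cy3 -> i4/i5 (blt;and) 2-wide
  cy4 -> i6 (add) WAW r0
  cy5 -> i7/i8 (and;sub) 2-wide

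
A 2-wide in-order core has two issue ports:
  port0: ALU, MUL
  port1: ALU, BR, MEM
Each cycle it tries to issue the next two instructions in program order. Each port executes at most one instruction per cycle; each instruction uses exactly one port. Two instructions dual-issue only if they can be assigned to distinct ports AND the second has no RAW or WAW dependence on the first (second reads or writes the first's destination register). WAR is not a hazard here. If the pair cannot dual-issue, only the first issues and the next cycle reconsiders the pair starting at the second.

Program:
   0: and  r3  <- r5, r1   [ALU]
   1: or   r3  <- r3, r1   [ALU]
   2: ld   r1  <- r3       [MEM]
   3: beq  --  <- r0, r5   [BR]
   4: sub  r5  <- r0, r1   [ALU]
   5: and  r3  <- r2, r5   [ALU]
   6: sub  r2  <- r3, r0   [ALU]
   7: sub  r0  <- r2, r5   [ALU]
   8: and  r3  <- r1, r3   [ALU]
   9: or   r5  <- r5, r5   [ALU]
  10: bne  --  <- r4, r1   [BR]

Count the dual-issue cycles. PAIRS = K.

[0] i0  and.ALU  -- RAW+WAW r3
[1] i1  or.ALU  -- RAW r3
[2] i2  ld.MEM  -- no-port MEM/BR
[3] i3/i4  beq.BR;sub.ALU  -- dual
[4] i5  and.ALU  -- RAW r3
[5] i6  sub.ALU  -- RAW r2
[6] i7/i8  sub.ALU;and.ALU  -- dual
[7] i9/i10  or.ALU;bne.BR  -- dual

PAIRS = 3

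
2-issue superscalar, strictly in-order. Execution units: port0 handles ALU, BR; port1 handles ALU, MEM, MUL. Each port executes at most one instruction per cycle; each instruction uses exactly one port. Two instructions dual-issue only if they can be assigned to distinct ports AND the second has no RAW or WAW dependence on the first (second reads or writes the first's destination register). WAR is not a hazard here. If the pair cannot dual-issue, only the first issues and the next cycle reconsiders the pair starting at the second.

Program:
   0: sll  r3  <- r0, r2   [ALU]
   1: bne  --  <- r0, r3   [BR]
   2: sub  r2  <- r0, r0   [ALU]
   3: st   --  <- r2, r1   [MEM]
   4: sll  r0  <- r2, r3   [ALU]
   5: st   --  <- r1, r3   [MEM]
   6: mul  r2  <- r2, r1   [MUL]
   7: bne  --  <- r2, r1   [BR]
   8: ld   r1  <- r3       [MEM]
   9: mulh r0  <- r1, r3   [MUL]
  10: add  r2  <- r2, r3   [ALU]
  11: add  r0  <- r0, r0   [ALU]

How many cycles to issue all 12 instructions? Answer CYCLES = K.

t=0 i0:sll.ALU ; RAW r3
t=1 i1/i2:bne.BR sub.ALU ; dual
t=2 i3/i4:st.MEM sll.ALU ; dual
t=3 i5:st.MEM ; no-port MEM/MUL
t=4 i6:mul.MUL ; RAW r2
t=5 i7/i8:bne.BR ld.MEM ; dual
t=6 i9/i10:mulh.MUL add.ALU ; dual
t=7 i11:add.ALU ; tail

CYCLES = 8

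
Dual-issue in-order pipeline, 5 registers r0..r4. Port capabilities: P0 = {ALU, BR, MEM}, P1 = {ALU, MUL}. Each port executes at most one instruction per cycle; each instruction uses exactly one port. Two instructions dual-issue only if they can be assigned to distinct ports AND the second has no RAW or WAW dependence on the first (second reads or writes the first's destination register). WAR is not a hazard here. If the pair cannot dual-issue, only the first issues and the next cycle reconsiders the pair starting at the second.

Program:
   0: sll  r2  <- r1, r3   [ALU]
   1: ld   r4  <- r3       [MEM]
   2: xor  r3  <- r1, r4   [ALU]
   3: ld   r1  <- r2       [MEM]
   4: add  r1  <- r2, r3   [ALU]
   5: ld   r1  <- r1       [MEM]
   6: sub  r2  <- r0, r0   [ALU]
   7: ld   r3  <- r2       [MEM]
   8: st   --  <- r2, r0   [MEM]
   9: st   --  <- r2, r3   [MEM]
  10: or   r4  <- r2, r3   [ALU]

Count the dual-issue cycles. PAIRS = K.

PAIRS = 4

[0] i0&i1  sll+ld  -- 2-wide
[1] i2&i3  xor+ld  -- 2-wide
[2] i4  add  -- RAW+WAW r1
[3] i5&i6  ld+sub  -- 2-wide
[4] i7  ld  -- no-port MEM/MEM
[5] i8  st  -- no-port MEM/MEM
[6] i9&i10  st+or  -- 2-wide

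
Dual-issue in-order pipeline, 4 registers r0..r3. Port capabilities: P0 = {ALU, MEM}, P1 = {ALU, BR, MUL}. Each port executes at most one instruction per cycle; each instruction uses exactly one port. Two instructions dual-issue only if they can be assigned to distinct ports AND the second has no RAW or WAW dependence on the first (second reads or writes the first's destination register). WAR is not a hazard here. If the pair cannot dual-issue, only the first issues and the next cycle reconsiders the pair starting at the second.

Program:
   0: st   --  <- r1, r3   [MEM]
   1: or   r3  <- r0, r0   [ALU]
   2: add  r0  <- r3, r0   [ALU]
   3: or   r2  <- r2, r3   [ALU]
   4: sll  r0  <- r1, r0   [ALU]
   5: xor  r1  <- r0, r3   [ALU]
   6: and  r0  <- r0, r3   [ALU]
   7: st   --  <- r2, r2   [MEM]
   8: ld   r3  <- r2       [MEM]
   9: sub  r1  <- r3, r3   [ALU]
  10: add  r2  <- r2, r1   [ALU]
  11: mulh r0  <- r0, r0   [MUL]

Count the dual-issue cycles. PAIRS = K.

c0: i0&i1 st.MEM+or.ALU  2-wide
c1: i2&i3 add.ALU+or.ALU  2-wide
c2: i4 sll.ALU  RAW r0
c3: i5&i6 xor.ALU+and.ALU  2-wide
c4: i7 st.MEM  no-port MEM/MEM
c5: i8 ld.MEM  RAW r3
c6: i9 sub.ALU  RAW r1
c7: i10&i11 add.ALU+mulh.MUL  2-wide

PAIRS = 4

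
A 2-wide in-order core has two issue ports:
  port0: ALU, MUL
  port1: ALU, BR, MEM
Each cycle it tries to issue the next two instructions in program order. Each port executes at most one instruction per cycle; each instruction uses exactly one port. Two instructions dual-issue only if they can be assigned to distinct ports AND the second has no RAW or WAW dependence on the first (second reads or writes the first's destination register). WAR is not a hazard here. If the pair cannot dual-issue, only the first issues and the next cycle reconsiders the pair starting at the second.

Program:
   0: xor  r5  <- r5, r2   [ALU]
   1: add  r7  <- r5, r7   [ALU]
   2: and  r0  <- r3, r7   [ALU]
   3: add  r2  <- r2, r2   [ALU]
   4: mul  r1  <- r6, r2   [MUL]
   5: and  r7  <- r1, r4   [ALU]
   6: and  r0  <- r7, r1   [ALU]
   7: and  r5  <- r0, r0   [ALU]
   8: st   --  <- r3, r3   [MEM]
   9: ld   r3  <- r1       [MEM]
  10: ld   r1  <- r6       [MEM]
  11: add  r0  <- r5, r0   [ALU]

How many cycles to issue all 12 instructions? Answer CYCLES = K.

0. xor.ALU @i0  | RAW r5
1. add.ALU @i1  | RAW r7
2. and.ALU+add.ALU @i2+i3  | pair
3. mul.MUL @i4  | RAW r1
4. and.ALU @i5  | RAW r7
5. and.ALU @i6  | RAW r0
6. and.ALU+st.MEM @i7+i8  | pair
7. ld.MEM @i9  | no-port MEM/MEM
8. ld.MEM+add.ALU @i10+i11  | pair

CYCLES = 9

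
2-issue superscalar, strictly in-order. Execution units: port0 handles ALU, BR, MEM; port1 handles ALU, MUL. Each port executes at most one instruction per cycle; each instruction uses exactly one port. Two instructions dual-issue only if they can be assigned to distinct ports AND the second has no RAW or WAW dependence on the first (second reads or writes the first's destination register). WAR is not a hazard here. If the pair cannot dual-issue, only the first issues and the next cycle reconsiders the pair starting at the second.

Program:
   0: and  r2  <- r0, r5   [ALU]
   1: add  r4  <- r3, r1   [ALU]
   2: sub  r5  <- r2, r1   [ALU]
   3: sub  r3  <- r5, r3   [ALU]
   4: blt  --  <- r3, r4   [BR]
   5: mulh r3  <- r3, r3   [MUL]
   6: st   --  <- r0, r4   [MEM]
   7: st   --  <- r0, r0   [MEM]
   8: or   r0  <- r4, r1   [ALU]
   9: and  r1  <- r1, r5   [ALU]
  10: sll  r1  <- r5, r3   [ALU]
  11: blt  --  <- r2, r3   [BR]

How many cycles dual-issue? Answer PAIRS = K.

  cy0 -> i0&i1 (and.ALU add.ALU) dual
  cy1 -> i2 (sub.ALU) RAW r5
  cy2 -> i3 (sub.ALU) RAW r3
  cy3 -> i4&i5 (blt.BR mulh.MUL) dual
  cy4 -> i6 (st.MEM) no-port MEM/MEM
  cy5 -> i7&i8 (st.MEM or.ALU) dual
  cy6 -> i9 (and.ALU) WAW r1
  cy7 -> i10&i11 (sll.ALU blt.BR) dual

PAIRS = 4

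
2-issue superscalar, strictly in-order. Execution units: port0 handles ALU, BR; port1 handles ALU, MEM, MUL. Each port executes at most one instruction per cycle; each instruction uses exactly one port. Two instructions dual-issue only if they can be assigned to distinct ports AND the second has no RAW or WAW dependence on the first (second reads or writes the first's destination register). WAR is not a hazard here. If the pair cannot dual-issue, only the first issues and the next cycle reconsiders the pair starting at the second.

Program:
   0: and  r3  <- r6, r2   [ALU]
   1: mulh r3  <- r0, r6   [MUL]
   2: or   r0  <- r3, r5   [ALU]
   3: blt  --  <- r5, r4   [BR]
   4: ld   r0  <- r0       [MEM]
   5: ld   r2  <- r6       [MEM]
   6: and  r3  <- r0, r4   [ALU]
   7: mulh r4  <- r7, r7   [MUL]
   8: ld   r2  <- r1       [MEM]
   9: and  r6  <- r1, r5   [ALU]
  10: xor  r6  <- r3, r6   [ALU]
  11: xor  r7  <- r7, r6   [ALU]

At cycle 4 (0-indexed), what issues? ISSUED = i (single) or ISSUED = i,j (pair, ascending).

ISSUED = 5,6

0. and @i0  | WAW r3
1. mulh @i1  | RAW r3
2. or blt @i2&i3  | pair
3. ld @i4  | no-port MEM/MEM
4. ld and @i5&i6  | pair
5. mulh @i7  | no-port MUL/MEM
6. ld and @i8&i9  | pair
7. xor @i10  | RAW r6
8. xor @i11  | tail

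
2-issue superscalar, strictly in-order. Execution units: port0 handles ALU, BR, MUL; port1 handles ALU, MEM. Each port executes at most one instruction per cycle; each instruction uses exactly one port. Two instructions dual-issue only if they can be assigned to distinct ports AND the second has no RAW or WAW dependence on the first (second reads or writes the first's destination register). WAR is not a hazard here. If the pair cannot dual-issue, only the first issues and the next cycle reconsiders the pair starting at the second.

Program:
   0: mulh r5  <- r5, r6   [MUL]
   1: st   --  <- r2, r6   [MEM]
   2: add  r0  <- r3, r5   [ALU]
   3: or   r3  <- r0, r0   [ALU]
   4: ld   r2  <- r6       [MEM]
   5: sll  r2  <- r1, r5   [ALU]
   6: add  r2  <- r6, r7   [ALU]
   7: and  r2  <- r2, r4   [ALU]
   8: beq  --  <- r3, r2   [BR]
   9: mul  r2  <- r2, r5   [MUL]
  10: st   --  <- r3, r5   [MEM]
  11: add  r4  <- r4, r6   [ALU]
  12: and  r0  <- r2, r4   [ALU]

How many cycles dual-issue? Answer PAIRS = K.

PAIRS = 3

#0 head=0: mulh+st i0&i1 pair
#1 head=2: add i2 RAW r0
#2 head=3: or+ld i3&i4 pair
#3 head=5: sll i5 WAW r2
#4 head=6: add i6 RAW+WAW r2
#5 head=7: and i7 RAW r2
#6 head=8: beq i8 no-port BR/MUL
#7 head=9: mul+st i9&i10 pair
#8 head=11: add i11 RAW r4
#9 head=12: and i12 tail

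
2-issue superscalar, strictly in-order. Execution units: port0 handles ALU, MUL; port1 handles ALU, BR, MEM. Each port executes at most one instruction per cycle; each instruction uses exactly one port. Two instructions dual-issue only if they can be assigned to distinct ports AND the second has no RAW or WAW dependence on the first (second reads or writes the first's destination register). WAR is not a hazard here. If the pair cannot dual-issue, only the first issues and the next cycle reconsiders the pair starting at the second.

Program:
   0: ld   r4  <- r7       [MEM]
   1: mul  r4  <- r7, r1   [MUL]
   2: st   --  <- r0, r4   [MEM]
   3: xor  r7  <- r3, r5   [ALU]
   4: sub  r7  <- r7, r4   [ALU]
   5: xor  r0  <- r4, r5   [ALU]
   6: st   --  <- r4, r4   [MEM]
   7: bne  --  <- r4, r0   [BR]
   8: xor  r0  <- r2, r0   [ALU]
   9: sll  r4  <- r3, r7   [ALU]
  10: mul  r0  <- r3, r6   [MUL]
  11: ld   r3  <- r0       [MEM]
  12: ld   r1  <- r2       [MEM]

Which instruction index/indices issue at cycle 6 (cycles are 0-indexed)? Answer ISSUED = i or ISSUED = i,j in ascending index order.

ISSUED = 9,10

t=0 i0:ld.MEM ; WAW r4
t=1 i1:mul.MUL ; RAW r4
t=2 i2,i3:st.MEM+xor.ALU ; 2-wide
t=3 i4,i5:sub.ALU+xor.ALU ; 2-wide
t=4 i6:st.MEM ; no-port MEM/BR
t=5 i7,i8:bne.BR+xor.ALU ; 2-wide
t=6 i9,i10:sll.ALU+mul.MUL ; 2-wide
t=7 i11:ld.MEM ; no-port MEM/MEM
t=8 i12:ld.MEM ; tail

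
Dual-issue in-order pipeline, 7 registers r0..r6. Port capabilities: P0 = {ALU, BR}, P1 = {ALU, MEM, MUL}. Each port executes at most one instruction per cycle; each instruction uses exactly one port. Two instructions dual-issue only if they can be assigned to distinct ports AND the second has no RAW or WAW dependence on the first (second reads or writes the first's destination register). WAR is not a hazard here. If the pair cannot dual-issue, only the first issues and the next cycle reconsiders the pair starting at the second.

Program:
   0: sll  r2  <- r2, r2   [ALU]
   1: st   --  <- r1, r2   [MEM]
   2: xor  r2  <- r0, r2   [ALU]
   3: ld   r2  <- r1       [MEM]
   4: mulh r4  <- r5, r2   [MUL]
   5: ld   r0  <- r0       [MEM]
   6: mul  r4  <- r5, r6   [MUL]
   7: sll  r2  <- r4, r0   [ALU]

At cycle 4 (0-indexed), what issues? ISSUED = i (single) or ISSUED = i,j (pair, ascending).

ISSUED = 5

c0: i0 sll.ALU  RAW r2
c1: i1&i2 st.MEM/xor.ALU  pair
c2: i3 ld.MEM  no-port MEM/MUL
c3: i4 mulh.MUL  no-port MUL/MEM
c4: i5 ld.MEM  no-port MEM/MUL
c5: i6 mul.MUL  RAW r4
c6: i7 sll.ALU  tail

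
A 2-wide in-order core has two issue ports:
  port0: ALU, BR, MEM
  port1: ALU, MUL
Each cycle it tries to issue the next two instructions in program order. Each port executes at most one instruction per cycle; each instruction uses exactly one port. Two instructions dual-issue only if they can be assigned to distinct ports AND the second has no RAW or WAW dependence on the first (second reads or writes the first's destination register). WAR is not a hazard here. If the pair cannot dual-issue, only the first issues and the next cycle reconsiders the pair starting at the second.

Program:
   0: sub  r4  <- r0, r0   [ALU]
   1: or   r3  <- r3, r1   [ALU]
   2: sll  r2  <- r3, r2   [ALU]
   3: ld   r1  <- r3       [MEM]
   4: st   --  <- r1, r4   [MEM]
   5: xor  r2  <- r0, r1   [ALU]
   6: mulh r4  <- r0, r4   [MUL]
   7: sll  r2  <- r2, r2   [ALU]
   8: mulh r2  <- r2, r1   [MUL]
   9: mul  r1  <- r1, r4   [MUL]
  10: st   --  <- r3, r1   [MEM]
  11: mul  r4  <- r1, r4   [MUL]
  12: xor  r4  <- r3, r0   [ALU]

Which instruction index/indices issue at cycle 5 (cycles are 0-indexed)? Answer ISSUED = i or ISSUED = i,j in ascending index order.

#0 head=0: sub+or i0/i1 dual
#1 head=2: sll+ld i2/i3 dual
#2 head=4: st+xor i4/i5 dual
#3 head=6: mulh+sll i6/i7 dual
#4 head=8: mulh i8 no-port MUL/MUL
#5 head=9: mul i9 RAW r1
#6 head=10: st+mul i10/i11 dual
#7 head=12: xor i12 tail

ISSUED = 9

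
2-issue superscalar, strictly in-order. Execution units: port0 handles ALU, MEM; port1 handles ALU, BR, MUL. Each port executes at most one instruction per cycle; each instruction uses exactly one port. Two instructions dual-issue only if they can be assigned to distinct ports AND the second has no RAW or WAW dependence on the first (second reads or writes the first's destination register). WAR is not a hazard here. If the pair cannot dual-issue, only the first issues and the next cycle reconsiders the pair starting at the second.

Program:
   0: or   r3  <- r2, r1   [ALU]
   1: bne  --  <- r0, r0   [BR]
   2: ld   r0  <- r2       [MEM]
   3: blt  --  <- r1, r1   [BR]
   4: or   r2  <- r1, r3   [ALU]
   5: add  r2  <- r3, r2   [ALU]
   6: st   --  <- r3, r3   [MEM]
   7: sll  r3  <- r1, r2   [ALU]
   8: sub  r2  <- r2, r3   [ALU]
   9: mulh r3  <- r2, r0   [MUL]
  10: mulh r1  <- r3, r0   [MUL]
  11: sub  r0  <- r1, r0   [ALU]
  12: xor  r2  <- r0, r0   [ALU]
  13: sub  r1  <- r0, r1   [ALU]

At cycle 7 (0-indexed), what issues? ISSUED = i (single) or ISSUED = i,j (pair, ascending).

t=0 i0&i1:or;bne ; dual
t=1 i2&i3:ld;blt ; dual
t=2 i4:or ; RAW+WAW r2
t=3 i5&i6:add;st ; dual
t=4 i7:sll ; RAW r3
t=5 i8:sub ; RAW r2
t=6 i9:mulh ; no-port MUL/MUL
t=7 i10:mulh ; RAW r1
t=8 i11:sub ; RAW r0
t=9 i12&i13:xor;sub ; dual

ISSUED = 10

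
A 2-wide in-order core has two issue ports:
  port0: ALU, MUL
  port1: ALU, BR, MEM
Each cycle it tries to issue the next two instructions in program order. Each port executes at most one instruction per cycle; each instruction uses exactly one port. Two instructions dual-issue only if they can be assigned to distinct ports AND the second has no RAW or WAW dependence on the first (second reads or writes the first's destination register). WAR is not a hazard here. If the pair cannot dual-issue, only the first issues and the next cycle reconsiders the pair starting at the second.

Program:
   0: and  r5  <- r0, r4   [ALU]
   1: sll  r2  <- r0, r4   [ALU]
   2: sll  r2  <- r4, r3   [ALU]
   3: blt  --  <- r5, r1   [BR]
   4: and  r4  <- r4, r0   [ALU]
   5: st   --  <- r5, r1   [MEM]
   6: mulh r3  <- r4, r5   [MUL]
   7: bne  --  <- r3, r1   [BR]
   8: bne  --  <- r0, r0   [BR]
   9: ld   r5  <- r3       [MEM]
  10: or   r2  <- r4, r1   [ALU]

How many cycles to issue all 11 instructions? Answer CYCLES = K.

#0 head=0: and;sll i0+i1 2-wide
#1 head=2: sll;blt i2+i3 2-wide
#2 head=4: and;st i4+i5 2-wide
#3 head=6: mulh i6 RAW r3
#4 head=7: bne i7 no-port BR/BR
#5 head=8: bne i8 no-port BR/MEM
#6 head=9: ld;or i9+i10 2-wide

CYCLES = 7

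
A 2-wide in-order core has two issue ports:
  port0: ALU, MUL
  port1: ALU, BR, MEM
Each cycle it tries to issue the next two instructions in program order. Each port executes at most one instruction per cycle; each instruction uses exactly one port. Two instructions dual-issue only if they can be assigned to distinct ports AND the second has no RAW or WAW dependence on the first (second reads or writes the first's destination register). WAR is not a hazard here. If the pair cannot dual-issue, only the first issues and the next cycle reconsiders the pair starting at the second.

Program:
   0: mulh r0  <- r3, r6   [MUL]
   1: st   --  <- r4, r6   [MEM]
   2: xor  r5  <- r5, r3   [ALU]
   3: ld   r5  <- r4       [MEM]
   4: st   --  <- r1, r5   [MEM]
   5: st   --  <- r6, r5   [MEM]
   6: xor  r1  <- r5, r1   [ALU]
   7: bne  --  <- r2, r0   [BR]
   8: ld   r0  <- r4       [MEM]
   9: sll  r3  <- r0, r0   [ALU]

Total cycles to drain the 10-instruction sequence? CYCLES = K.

CYCLES = 8

  cy0 -> i0,i1 (mulh.MUL;st.MEM) dual
  cy1 -> i2 (xor.ALU) WAW r5
  cy2 -> i3 (ld.MEM) no-port MEM/MEM
  cy3 -> i4 (st.MEM) no-port MEM/MEM
  cy4 -> i5,i6 (st.MEM;xor.ALU) dual
  cy5 -> i7 (bne.BR) no-port BR/MEM
  cy6 -> i8 (ld.MEM) RAW r0
  cy7 -> i9 (sll.ALU) tail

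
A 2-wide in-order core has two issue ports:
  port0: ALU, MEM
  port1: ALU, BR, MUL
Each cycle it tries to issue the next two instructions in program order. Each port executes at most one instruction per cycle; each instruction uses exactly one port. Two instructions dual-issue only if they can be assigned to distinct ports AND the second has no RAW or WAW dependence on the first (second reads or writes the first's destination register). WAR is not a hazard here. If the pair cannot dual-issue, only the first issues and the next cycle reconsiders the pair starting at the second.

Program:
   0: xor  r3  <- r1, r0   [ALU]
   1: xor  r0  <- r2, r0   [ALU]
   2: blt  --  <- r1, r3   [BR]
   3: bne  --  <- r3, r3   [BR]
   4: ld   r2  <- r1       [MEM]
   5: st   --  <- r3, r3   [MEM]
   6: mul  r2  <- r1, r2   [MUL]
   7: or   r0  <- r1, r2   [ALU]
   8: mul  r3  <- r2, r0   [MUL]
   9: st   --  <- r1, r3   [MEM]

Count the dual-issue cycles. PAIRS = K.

0. xor.ALU;xor.ALU @i0+i1  | pair
1. blt.BR @i2  | no-port BR/BR
2. bne.BR;ld.MEM @i3+i4  | pair
3. st.MEM;mul.MUL @i5+i6  | pair
4. or.ALU @i7  | RAW r0
5. mul.MUL @i8  | RAW r3
6. st.MEM @i9  | tail

PAIRS = 3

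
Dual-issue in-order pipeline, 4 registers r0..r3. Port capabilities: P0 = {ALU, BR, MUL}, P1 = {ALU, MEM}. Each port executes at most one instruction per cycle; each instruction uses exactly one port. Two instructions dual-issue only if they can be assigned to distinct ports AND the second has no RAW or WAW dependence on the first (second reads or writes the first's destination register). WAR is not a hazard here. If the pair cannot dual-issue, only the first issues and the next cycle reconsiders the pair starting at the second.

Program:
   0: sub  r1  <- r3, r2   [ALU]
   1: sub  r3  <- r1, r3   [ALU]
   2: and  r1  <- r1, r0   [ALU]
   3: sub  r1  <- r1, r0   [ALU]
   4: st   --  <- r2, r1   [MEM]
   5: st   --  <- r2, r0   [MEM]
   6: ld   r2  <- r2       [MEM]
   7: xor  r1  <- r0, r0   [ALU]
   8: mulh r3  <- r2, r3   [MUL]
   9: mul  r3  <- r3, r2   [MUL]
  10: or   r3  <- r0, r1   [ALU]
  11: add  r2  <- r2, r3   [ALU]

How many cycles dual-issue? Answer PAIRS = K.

PAIRS = 2

c0: i0 sub.ALU  RAW r1
c1: i1&i2 sub.ALU+and.ALU  2-wide
c2: i3 sub.ALU  RAW r1
c3: i4 st.MEM  no-port MEM/MEM
c4: i5 st.MEM  no-port MEM/MEM
c5: i6&i7 ld.MEM+xor.ALU  2-wide
c6: i8 mulh.MUL  no-port MUL/MUL
c7: i9 mul.MUL  WAW r3
c8: i10 or.ALU  RAW r3
c9: i11 add.ALU  tail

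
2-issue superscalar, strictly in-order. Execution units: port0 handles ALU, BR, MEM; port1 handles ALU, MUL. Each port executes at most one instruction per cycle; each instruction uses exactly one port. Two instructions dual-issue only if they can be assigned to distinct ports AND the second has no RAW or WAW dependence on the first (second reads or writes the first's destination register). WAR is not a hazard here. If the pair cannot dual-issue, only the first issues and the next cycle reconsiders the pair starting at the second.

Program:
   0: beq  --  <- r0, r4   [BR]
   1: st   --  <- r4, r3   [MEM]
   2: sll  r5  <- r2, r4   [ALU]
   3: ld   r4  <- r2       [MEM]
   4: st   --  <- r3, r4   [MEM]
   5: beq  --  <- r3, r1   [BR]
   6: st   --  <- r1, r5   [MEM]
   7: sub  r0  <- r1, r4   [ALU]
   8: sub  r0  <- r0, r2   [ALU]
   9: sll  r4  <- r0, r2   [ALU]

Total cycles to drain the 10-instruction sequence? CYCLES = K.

CYCLES = 8

[0] i0  beq.BR  -- no-port BR/MEM
[1] i1,i2  st.MEM/sll.ALU  -- dual
[2] i3  ld.MEM  -- no-port MEM/MEM
[3] i4  st.MEM  -- no-port MEM/BR
[4] i5  beq.BR  -- no-port BR/MEM
[5] i6,i7  st.MEM/sub.ALU  -- dual
[6] i8  sub.ALU  -- RAW r0
[7] i9  sll.ALU  -- tail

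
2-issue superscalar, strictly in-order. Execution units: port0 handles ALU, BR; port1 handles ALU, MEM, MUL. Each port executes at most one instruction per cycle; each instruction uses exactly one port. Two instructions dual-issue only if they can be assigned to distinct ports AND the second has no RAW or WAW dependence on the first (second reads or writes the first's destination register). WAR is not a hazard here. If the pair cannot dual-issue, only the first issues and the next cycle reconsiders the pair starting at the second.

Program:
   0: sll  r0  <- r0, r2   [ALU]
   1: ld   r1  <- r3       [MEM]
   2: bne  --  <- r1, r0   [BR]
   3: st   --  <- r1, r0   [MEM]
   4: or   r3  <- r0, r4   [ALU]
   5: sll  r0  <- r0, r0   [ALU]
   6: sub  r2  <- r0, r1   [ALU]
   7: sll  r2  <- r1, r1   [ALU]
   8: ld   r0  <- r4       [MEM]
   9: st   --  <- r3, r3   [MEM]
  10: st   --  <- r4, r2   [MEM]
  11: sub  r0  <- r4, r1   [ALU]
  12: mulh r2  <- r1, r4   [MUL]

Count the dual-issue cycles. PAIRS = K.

PAIRS = 5

c0: i0/i1 sll;ld  dual
c1: i2/i3 bne;st  dual
c2: i4/i5 or;sll  dual
c3: i6 sub  WAW r2
c4: i7/i8 sll;ld  dual
c5: i9 st  no-port MEM/MEM
c6: i10/i11 st;sub  dual
c7: i12 mulh  tail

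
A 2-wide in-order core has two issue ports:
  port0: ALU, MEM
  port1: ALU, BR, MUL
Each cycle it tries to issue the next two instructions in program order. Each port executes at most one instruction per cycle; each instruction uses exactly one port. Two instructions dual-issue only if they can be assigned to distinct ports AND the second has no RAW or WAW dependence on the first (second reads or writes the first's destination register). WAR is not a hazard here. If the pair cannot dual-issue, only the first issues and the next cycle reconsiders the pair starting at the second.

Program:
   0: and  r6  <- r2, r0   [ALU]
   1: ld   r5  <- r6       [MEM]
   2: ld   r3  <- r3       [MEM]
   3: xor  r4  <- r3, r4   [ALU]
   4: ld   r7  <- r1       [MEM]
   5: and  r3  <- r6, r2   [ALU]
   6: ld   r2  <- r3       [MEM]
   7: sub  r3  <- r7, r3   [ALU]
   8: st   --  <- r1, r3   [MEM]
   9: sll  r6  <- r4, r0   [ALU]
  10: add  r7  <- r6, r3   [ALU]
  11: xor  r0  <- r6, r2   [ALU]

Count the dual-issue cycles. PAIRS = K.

PAIRS = 4

c0: i0 and.ALU  RAW r6
c1: i1 ld.MEM  no-port MEM/MEM
c2: i2 ld.MEM  RAW r3
c3: i3+i4 xor.ALU;ld.MEM  dual
c4: i5 and.ALU  RAW r3
c5: i6+i7 ld.MEM;sub.ALU  dual
c6: i8+i9 st.MEM;sll.ALU  dual
c7: i10+i11 add.ALU;xor.ALU  dual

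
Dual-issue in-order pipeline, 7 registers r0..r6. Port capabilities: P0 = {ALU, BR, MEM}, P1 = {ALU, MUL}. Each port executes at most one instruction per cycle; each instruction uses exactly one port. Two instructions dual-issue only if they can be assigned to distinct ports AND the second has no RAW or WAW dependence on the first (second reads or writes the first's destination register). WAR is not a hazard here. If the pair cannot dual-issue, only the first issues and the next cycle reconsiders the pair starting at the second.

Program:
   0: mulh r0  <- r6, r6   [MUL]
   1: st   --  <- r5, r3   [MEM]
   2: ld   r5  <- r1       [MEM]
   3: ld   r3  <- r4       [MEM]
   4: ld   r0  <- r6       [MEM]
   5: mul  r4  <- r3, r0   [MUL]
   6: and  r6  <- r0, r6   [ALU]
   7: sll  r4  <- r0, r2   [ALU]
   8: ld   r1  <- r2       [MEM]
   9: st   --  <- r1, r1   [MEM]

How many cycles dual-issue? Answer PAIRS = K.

PAIRS = 3

[0] i0,i1  mulh.MUL st.MEM  -- pair
[1] i2  ld.MEM  -- no-port MEM/MEM
[2] i3  ld.MEM  -- no-port MEM/MEM
[3] i4  ld.MEM  -- RAW r0
[4] i5,i6  mul.MUL and.ALU  -- pair
[5] i7,i8  sll.ALU ld.MEM  -- pair
[6] i9  st.MEM  -- tail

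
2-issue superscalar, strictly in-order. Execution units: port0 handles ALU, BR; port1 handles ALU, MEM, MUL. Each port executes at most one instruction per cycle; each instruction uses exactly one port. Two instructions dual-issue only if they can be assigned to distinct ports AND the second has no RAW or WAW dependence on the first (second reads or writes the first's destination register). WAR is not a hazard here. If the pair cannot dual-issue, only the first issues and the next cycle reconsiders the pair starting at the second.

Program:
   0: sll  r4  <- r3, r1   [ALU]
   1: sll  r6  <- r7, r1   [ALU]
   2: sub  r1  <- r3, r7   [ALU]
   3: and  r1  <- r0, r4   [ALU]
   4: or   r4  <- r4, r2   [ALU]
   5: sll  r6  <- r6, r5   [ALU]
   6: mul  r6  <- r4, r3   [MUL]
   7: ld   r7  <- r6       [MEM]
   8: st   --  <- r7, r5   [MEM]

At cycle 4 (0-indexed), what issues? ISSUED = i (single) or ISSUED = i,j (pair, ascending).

ISSUED = 6

[0] i0+i1  sll.ALU sll.ALU  -- 2-wide
[1] i2  sub.ALU  -- WAW r1
[2] i3+i4  and.ALU or.ALU  -- 2-wide
[3] i5  sll.ALU  -- WAW r6
[4] i6  mul.MUL  -- no-port MUL/MEM
[5] i7  ld.MEM  -- no-port MEM/MEM
[6] i8  st.MEM  -- tail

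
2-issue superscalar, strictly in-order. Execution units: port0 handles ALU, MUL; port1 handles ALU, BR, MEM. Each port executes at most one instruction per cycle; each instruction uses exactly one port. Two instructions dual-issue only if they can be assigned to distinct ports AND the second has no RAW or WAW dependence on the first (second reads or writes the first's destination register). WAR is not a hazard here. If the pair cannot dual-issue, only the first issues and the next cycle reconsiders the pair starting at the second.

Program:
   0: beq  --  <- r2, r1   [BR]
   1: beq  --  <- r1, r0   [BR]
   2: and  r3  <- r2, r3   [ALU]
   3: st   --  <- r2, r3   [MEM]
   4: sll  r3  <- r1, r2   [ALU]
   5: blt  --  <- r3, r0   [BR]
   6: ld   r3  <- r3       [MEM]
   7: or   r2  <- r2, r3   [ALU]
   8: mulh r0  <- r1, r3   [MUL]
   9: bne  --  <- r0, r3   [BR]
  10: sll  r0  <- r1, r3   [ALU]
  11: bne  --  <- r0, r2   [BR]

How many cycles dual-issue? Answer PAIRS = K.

PAIRS = 4

0. beq.BR @i0  | no-port BR/BR
1. beq.BR and.ALU @i1/i2  | pair
2. st.MEM sll.ALU @i3/i4  | pair
3. blt.BR @i5  | no-port BR/MEM
4. ld.MEM @i6  | RAW r3
5. or.ALU mulh.MUL @i7/i8  | pair
6. bne.BR sll.ALU @i9/i10  | pair
7. bne.BR @i11  | tail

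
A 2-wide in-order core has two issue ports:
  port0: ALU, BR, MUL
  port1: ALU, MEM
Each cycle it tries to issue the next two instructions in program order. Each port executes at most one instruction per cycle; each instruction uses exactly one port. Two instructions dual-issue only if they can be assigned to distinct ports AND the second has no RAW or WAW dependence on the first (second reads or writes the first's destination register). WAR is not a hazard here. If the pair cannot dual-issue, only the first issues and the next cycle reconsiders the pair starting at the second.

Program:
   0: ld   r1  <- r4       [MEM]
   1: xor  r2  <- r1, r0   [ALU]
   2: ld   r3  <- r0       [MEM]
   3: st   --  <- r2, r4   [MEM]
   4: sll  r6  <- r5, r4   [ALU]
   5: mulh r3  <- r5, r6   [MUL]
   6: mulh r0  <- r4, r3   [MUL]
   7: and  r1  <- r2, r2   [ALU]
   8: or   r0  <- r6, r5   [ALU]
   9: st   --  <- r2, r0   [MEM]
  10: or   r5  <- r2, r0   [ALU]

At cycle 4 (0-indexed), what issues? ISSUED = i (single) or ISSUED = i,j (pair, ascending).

ISSUED = 6,7

c0: i0 ld.MEM  RAW r1
c1: i1/i2 xor.ALU/ld.MEM  2-wide
c2: i3/i4 st.MEM/sll.ALU  2-wide
c3: i5 mulh.MUL  no-port MUL/MUL
c4: i6/i7 mulh.MUL/and.ALU  2-wide
c5: i8 or.ALU  RAW r0
c6: i9/i10 st.MEM/or.ALU  2-wide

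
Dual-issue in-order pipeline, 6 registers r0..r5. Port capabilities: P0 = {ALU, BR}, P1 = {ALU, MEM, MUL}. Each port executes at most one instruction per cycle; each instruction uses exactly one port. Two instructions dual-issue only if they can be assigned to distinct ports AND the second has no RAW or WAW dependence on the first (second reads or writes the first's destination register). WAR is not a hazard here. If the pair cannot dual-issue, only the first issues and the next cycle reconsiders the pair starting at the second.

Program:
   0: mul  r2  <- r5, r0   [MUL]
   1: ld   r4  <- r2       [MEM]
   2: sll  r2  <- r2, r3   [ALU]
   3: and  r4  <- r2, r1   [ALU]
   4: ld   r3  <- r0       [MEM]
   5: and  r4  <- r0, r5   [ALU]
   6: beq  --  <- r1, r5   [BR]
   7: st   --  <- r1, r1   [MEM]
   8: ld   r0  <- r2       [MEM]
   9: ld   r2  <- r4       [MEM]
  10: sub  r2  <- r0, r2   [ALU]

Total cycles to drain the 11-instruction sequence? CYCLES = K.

CYCLES = 8

#0 head=0: mul i0 no-port MUL/MEM
#1 head=1: ld sll i1+i2 2-wide
#2 head=3: and ld i3+i4 2-wide
#3 head=5: and beq i5+i6 2-wide
#4 head=7: st i7 no-port MEM/MEM
#5 head=8: ld i8 no-port MEM/MEM
#6 head=9: ld i9 RAW+WAW r2
#7 head=10: sub i10 tail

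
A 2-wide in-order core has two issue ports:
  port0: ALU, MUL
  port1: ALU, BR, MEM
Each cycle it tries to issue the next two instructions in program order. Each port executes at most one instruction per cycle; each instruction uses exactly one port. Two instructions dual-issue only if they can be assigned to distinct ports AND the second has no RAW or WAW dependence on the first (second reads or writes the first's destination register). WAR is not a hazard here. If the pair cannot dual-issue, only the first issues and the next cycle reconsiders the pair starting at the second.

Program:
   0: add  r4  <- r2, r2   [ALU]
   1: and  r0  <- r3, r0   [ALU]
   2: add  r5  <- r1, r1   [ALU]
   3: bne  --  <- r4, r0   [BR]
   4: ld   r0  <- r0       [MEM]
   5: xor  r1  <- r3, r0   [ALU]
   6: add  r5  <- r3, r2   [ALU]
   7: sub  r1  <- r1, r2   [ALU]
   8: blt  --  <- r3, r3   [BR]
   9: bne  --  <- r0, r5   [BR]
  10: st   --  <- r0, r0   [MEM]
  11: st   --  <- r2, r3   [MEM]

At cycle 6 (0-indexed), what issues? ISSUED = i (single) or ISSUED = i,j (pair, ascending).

[0] i0,i1  add.ALU+and.ALU  -- pair
[1] i2,i3  add.ALU+bne.BR  -- pair
[2] i4  ld.MEM  -- RAW r0
[3] i5,i6  xor.ALU+add.ALU  -- pair
[4] i7,i8  sub.ALU+blt.BR  -- pair
[5] i9  bne.BR  -- no-port BR/MEM
[6] i10  st.MEM  -- no-port MEM/MEM
[7] i11  st.MEM  -- tail

ISSUED = 10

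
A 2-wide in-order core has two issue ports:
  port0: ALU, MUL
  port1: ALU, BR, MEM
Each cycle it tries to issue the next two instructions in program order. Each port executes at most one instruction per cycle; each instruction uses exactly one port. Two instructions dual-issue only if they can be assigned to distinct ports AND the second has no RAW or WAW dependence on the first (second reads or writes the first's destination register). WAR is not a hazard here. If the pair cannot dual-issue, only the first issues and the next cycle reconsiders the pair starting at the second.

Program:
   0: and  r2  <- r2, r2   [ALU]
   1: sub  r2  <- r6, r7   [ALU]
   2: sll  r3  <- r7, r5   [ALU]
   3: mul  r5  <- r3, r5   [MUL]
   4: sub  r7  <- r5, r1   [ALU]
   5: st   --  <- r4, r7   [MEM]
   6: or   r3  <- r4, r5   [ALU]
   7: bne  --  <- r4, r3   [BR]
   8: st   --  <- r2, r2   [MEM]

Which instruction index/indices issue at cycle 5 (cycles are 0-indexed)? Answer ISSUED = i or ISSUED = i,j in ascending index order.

ISSUED = 7

c0: i0 and  WAW r2
c1: i1+i2 sub/sll  pair
c2: i3 mul  RAW r5
c3: i4 sub  RAW r7
c4: i5+i6 st/or  pair
c5: i7 bne  no-port BR/MEM
c6: i8 st  tail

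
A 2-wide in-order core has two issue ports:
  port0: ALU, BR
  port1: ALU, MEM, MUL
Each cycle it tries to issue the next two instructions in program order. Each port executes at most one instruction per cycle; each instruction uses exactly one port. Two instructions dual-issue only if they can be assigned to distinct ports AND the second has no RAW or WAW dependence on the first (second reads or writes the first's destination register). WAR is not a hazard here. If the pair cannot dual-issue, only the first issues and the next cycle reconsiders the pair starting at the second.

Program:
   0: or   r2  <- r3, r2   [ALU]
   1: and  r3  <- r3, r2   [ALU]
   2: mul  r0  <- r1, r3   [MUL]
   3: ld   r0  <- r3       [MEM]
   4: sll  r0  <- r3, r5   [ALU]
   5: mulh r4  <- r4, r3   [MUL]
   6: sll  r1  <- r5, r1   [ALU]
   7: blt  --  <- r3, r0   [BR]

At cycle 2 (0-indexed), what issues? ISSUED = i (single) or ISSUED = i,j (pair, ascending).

c0: i0 or  RAW r2
c1: i1 and  RAW r3
c2: i2 mul  no-port MUL/MEM
c3: i3 ld  WAW r0
c4: i4,i5 sll mulh  dual
c5: i6,i7 sll blt  dual

ISSUED = 2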